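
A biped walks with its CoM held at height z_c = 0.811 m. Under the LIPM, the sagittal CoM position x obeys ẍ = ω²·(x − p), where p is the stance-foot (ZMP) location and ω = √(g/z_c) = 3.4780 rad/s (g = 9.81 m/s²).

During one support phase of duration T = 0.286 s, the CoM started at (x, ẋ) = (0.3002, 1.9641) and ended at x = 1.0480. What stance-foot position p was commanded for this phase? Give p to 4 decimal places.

ωT = 3.4780·0.286 = 0.994708; cosh(ωT) = 1.536883, sinh(ωT) = 1.167052
x(T) = p + (x₀−p)·cosh(ωT) + (ẋ₀/ω)·sinh(ωT) ⇒ p·(1 − cosh) = x(T) − x₀·cosh − (ẋ₀/ω)·sinh
numerator   = 1.0480 − (0.3002)·1.536883 − (1.9641/3.4780)·1.167052 = -0.072431
denominator = 1 − 1.536883 = -0.536883
p = -0.072431 / -0.536883 = 0.1349

p = 0.1349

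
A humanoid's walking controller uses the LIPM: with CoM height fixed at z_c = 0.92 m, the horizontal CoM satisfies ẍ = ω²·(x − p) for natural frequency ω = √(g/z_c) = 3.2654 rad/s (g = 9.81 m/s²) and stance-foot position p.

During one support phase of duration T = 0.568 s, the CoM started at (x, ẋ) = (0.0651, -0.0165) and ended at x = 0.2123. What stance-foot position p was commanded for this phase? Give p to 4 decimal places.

p = -0.0066

ωT = 3.2654·0.568 = 1.854747; cosh(ωT) = 3.273288, sinh(ωT) = 3.116795
x(T) = p + (x₀−p)·cosh(ωT) + (ẋ₀/ω)·sinh(ωT) ⇒ p·(1 − cosh) = x(T) − x₀·cosh − (ẋ₀/ω)·sinh
numerator   = 0.2123 − (0.0651)·3.273288 − (-0.0165/3.2654)·3.116795 = 0.014958
denominator = 1 − 3.273288 = -2.273288
p = 0.014958 / -2.273288 = -0.0066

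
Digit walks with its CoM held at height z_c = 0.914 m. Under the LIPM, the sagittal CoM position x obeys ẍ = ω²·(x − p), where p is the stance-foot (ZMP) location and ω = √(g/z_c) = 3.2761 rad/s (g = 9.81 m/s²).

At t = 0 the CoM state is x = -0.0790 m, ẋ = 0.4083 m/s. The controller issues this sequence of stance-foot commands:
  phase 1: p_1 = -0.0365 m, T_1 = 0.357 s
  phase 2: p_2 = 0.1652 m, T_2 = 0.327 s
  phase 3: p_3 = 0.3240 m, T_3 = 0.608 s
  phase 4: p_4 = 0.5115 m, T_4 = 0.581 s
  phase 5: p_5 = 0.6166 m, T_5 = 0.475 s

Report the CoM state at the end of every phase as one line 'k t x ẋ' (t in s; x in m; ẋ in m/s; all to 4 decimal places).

1 0.3570 0.0698 0.5183
2 0.6840 0.2134 0.4426
3 1.2920 0.3972 0.3496
4 1.8730 0.4695 -0.0297
5 2.3480 0.2318 -1.1652

phase 1: p=-0.0365, T=0.357, ωT=1.169568, cosh=1.765551, sinh=1.455049; start (x,ẋ)=(-0.079000, 0.408300) → end (x,ẋ)=(0.069807, 0.518282)
phase 2: p=0.1652, T=0.327, ωT=1.071285, cosh=1.630848, sinh=1.288280; start (x,ẋ)=(0.069807, 0.518282) → end (x,ẋ)=(0.213435, 0.442628)
phase 3: p=0.3240, T=0.608, ωT=1.991869, cosh=3.732829, sinh=3.596389; start (x,ẋ)=(0.213435, 0.442628) → end (x,ẋ)=(0.397181, 0.349564)
phase 4: p=0.5115, T=0.581, ωT=1.903414, cosh=3.428909, sinh=3.279850; start (x,ẋ)=(0.397181, 0.349564) → end (x,ẋ)=(0.469476, -0.029744)
phase 5: p=0.6166, T=0.475, ωT=1.556148, cosh=2.475735, sinh=2.264788; start (x,ẋ)=(0.469476, -0.029744) → end (x,ẋ)=(0.231798, -1.165250)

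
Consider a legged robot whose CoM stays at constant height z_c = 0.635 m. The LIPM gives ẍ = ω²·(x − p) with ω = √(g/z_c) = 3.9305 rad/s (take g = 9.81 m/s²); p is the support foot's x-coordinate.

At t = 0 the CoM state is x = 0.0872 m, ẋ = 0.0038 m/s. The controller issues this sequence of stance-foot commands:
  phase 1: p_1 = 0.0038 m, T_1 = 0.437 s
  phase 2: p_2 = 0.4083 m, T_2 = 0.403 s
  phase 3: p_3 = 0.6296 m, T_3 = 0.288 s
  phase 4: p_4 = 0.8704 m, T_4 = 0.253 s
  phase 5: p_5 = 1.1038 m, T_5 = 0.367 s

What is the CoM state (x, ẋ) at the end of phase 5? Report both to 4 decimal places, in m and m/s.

phase 1: p=0.0038, T=0.437, ωT=1.717629, cosh=2.875396, sinh=2.695905; start (x,ẋ)=(0.087200, 0.003800) → end (x,ẋ)=(0.246214, 0.894654)
phase 2: p=0.4083, T=0.403, ωT=1.583991, cosh=2.539764, sinh=2.334609; start (x,ẋ)=(0.246214, 0.894654) → end (x,ẋ)=(0.528041, 0.784883)
phase 3: p=0.6296, T=0.288, ωT=1.131984, cosh=1.712099, sinh=1.389706; start (x,ẋ)=(0.528041, 0.784883) → end (x,ẋ)=(0.733232, 0.789057)
phase 4: p=0.8704, T=0.253, ωT=0.994416, cosh=1.536543, sinh=1.166604; start (x,ẋ)=(0.733232, 0.789057) → end (x,ẋ)=(0.893833, 0.583456)
phase 5: p=1.1038, T=0.367, ωT=1.442493, cosh=2.233785, sinh=1.997448; start (x,ẋ)=(0.893833, 0.583456) → end (x,ẋ)=(0.931287, -0.345127)

x = 0.9313, ẋ = -0.3451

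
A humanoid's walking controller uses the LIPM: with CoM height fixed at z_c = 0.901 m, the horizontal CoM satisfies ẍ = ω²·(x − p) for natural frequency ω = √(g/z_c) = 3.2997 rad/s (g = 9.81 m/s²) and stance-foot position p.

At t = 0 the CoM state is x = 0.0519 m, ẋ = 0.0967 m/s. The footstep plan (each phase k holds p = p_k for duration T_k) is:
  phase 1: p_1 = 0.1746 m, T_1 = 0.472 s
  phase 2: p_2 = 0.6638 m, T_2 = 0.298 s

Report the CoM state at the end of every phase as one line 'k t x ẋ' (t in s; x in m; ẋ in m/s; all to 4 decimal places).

1 0.4720 -0.0631 -0.6786
2 0.7700 -0.6801 -3.7912

phase 1: p=0.1746, T=0.472, ωT=1.557458, cosh=2.478706, sinh=2.268035; start (x,ẋ)=(0.051900, 0.096700) → end (x,ẋ)=(-0.063071, -0.678576)
phase 2: p=0.6638, T=0.298, ωT=0.983311, cosh=1.523681, sinh=1.149611; start (x,ẋ)=(-0.063071, -0.678576) → end (x,ẋ)=(-0.680134, -3.791224)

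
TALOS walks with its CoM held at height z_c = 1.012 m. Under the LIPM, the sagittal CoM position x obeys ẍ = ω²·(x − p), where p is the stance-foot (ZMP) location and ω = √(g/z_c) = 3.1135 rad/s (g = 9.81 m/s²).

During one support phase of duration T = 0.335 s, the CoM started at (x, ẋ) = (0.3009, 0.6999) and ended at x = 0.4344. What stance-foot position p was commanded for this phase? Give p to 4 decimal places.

ωT = 3.1135·0.335 = 1.043023; cosh(ωT) = 1.595085, sinh(ωT) = 1.242697
x(T) = p + (x₀−p)·cosh(ωT) + (ẋ₀/ω)·sinh(ωT) ⇒ p·(1 − cosh) = x(T) − x₀·cosh − (ẋ₀/ω)·sinh
numerator   = 0.4344 − (0.3009)·1.595085 − (0.6999/3.1135)·1.242697 = -0.324913
denominator = 1 − 1.595085 = -0.595085
p = -0.324913 / -0.595085 = 0.5460

p = 0.5460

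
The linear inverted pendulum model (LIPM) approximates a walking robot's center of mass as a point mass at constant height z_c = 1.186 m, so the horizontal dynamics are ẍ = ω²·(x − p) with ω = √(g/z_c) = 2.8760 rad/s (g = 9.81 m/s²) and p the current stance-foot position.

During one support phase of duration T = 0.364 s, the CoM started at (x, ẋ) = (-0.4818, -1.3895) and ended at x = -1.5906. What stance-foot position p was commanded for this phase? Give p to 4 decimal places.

p = 0.3608

ωT = 2.8760·0.364 = 1.046864; cosh(ωT) = 1.599870, sinh(ωT) = 1.248833
x(T) = p + (x₀−p)·cosh(ωT) + (ẋ₀/ω)·sinh(ωT) ⇒ p·(1 − cosh) = x(T) − x₀·cosh − (ẋ₀/ω)·sinh
numerator   = -1.5906 − (-0.4818)·1.599870 − (-1.3895/2.8760)·1.248833 = -0.216426
denominator = 1 − 1.599870 = -0.599870
p = -0.216426 / -0.599870 = 0.3608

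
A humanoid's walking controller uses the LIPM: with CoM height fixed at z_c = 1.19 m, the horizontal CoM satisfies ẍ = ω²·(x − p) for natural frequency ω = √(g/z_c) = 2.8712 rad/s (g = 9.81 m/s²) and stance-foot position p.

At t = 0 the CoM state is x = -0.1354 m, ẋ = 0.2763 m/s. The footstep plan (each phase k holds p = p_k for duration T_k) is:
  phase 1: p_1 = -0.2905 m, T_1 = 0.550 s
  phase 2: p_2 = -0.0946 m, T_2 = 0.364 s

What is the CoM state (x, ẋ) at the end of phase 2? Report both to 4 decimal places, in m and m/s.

x = 1.3281, ẋ = 4.2703

phase 1: p=-0.2905, T=0.550, ωT=1.579160, cosh=2.528514, sinh=2.322366; start (x,ẋ)=(-0.135400, 0.276300) → end (x,ẋ)=(0.325157, 1.732831)
phase 2: p=-0.0946, T=0.364, ωT=1.045117, cosh=1.597691, sinh=1.246040; start (x,ẋ)=(0.325157, 1.732831) → end (x,ẋ)=(1.328054, 4.270265)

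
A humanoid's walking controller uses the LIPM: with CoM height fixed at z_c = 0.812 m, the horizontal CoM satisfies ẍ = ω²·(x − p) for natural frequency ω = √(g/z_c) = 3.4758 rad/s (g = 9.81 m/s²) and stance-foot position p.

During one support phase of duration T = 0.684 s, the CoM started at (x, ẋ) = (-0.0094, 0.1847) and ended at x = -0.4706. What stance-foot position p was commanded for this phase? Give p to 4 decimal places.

ωT = 3.4758·0.684 = 2.377447; cosh(ωT) = 5.435071, sinh(ωT) = 5.342284
x(T) = p + (x₀−p)·cosh(ωT) + (ẋ₀/ω)·sinh(ωT) ⇒ p·(1 − cosh) = x(T) − x₀·cosh − (ẋ₀/ω)·sinh
numerator   = -0.4706 − (-0.0094)·5.435071 − (0.1847/3.4758)·5.342284 = -0.703393
denominator = 1 − 5.435071 = -4.435071
p = -0.703393 / -4.435071 = 0.1586

p = 0.1586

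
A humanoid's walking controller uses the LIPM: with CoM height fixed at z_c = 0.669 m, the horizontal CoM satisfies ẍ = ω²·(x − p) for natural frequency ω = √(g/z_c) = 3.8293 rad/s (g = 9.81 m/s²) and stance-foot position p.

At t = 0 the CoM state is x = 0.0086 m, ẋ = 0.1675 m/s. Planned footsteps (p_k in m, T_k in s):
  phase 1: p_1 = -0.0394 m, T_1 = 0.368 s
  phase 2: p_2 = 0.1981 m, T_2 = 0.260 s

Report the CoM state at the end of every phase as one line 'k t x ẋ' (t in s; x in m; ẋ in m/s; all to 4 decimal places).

phase 1: p=-0.0394, T=0.368, ωT=1.409182, cosh=2.168475, sinh=1.924132; start (x,ẋ)=(0.008600, 0.167500) → end (x,ẋ)=(0.148852, 0.716888)
phase 2: p=0.1981, T=0.260, ωT=0.995618, cosh=1.537946, sinh=1.168451; start (x,ẋ)=(0.148852, 0.716888) → end (x,ẋ)=(0.341106, 0.882180)

1 0.3680 0.1489 0.7169
2 0.6280 0.3411 0.8822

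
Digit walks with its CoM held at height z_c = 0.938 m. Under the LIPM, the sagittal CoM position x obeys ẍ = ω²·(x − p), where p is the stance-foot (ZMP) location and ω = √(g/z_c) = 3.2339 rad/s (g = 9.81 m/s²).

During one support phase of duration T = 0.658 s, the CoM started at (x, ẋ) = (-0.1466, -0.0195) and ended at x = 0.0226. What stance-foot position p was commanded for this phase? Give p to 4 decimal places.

p = -0.2062

ωT = 3.2339·0.658 = 2.127906; cosh(ωT) = 4.258176, sinh(ωT) = 4.139090
x(T) = p + (x₀−p)·cosh(ωT) + (ẋ₀/ω)·sinh(ωT) ⇒ p·(1 − cosh) = x(T) − x₀·cosh − (ẋ₀/ω)·sinh
numerator   = 0.0226 − (-0.1466)·4.258176 − (-0.0195/3.2339)·4.139090 = 0.671807
denominator = 1 − 4.258176 = -3.258176
p = 0.671807 / -3.258176 = -0.2062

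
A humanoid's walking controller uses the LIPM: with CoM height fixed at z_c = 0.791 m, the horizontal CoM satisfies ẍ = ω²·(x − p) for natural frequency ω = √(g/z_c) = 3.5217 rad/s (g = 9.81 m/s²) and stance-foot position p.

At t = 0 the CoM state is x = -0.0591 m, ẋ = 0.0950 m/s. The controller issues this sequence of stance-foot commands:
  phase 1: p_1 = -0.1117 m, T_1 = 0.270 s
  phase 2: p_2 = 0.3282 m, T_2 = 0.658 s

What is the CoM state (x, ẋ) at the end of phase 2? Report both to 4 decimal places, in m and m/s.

x = -0.8801, ẋ = -4.1061

phase 1: p=-0.1117, T=0.270, ωT=0.950859, cosh=1.487170, sinh=1.100761; start (x,ẋ)=(-0.059100, 0.095000) → end (x,ẋ)=(-0.003781, 0.345188)
phase 2: p=0.3282, T=0.658, ωT=2.317279, cosh=5.123281, sinh=5.024739; start (x,ẋ)=(-0.003781, 0.345188) → end (x,ẋ)=(-0.880121, -4.106119)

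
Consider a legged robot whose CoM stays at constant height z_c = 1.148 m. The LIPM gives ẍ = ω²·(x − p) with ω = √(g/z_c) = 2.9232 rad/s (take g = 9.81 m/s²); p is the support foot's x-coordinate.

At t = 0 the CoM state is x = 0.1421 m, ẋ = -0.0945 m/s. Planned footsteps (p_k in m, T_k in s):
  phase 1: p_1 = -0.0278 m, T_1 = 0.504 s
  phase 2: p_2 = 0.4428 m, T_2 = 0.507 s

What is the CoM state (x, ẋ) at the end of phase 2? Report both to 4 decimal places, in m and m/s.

phase 1: p=-0.0278, T=0.504, ωT=1.473293, cosh=2.296375, sinh=2.067205; start (x,ẋ)=(0.142100, -0.094500) → end (x,ẋ)=(0.295526, 0.809673)
phase 2: p=0.4428, T=0.507, ωT=1.482062, cosh=2.314592, sinh=2.087423; start (x,ẋ)=(0.295526, 0.809673) → end (x,ẋ)=(0.680100, 0.975406)

x = 0.6801, ẋ = 0.9754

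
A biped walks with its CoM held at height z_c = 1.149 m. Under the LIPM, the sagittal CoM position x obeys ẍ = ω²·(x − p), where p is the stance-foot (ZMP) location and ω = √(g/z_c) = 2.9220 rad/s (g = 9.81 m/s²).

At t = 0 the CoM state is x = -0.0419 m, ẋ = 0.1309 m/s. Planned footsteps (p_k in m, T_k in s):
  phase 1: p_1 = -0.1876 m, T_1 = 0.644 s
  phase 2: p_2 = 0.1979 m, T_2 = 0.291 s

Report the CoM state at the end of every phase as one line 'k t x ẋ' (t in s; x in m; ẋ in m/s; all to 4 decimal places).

1 0.6440 0.4454 1.8047
2 0.9350 1.1312 3.1892

phase 1: p=-0.1876, T=0.644, ωT=1.881768, cosh=3.358711, sinh=3.206391; start (x,ẋ)=(-0.041900, 0.130900) → end (x,ẋ)=(0.445404, 1.804729)
phase 2: p=0.1979, T=0.291, ωT=0.850302, cosh=1.383820, sinh=0.956534; start (x,ẋ)=(0.445404, 1.804729) → end (x,ẋ)=(1.131190, 3.189193)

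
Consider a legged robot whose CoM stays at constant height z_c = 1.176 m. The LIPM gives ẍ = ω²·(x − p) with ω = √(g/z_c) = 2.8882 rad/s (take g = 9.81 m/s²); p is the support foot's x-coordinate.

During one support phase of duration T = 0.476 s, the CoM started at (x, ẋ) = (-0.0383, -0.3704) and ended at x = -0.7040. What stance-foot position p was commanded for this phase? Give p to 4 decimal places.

p = 0.3499

ωT = 2.8882·0.476 = 1.374783; cosh(ωT) = 2.103557, sinh(ωT) = 1.850662
x(T) = p + (x₀−p)·cosh(ωT) + (ẋ₀/ω)·sinh(ωT) ⇒ p·(1 − cosh) = x(T) − x₀·cosh − (ẋ₀/ω)·sinh
numerator   = -0.7040 − (-0.0383)·2.103557 − (-0.3704/2.8882)·1.850662 = -0.386094
denominator = 1 − 2.103557 = -1.103557
p = -0.386094 / -1.103557 = 0.3499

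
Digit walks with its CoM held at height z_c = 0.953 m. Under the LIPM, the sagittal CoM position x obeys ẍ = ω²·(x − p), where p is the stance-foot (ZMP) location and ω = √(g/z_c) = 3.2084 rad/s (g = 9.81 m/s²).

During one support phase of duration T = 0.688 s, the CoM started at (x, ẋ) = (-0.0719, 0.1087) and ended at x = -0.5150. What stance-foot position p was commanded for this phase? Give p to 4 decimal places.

p = 0.0934

ωT = 3.2084·0.688 = 2.207379; cosh(ωT) = 4.600923, sinh(ωT) = 4.490934
x(T) = p + (x₀−p)·cosh(ωT) + (ẋ₀/ω)·sinh(ωT) ⇒ p·(1 − cosh) = x(T) − x₀·cosh − (ẋ₀/ω)·sinh
numerator   = -0.5150 − (-0.0719)·4.600923 − (0.1087/3.2084)·4.490934 = -0.336346
denominator = 1 − 4.600923 = -3.600923
p = -0.336346 / -3.600923 = 0.0934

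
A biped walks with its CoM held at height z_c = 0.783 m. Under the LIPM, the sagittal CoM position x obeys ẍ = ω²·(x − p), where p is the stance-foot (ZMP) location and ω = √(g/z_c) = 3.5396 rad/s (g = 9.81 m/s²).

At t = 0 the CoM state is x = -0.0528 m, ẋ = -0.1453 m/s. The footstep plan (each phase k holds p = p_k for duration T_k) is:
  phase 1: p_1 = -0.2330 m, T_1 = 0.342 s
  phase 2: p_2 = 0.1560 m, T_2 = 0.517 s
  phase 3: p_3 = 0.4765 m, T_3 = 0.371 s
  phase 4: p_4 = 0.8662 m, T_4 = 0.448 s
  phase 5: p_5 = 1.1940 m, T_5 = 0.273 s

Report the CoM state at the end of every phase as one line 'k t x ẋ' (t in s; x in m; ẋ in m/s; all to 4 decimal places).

phase 1: p=-0.2330, T=0.342, ωT=1.210543, cosh=1.826671, sinh=1.528636; start (x,ẋ)=(-0.052800, -0.145300) → end (x,ẋ)=(0.033416, 0.709603)
phase 2: p=0.1560, T=0.517, ωT=1.829973, cosh=3.197069, sinh=3.036651; start (x,ẋ)=(0.033416, 0.709603) → end (x,ẋ)=(0.372865, 0.951052)
phase 3: p=0.4765, T=0.371, ωT=1.313192, cosh=1.993491, sinh=1.724530; start (x,ẋ)=(0.372865, 0.951052) → end (x,ẋ)=(0.733266, 1.263307)
phase 4: p=0.8662, T=0.448, ωT=1.585741, cosh=2.543852, sinh=2.339056; start (x,ẋ)=(0.733266, 1.263307) → end (x,ẋ)=(1.362861, 2.113065)
phase 5: p=1.1940, T=0.273, ωT=0.966311, cosh=1.504357, sinh=1.123873; start (x,ẋ)=(1.362861, 2.113065) → end (x,ẋ)=(2.118956, 3.850546)

1 0.3420 0.0334 0.7096
2 0.8590 0.3729 0.9511
3 1.2300 0.7333 1.2633
4 1.6780 1.3629 2.1131
5 1.9510 2.1190 3.8505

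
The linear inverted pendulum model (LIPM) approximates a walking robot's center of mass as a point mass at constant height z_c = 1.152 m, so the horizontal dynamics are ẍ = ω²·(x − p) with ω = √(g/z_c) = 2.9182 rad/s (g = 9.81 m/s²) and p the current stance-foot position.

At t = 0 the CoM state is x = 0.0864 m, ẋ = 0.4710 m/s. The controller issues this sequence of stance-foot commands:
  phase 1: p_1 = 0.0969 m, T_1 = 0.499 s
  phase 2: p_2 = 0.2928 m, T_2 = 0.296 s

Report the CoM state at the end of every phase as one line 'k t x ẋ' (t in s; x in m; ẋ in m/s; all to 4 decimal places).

1 0.4990 0.4005 1.0029
2 0.7950 0.7784 1.7075

phase 1: p=0.0969, T=0.499, ωT=1.456182, cosh=2.261337, sinh=2.028213; start (x,ẋ)=(0.086400, 0.471000) → end (x,ẋ)=(0.400511, 1.002943)
phase 2: p=0.2928, T=0.296, ωT=0.863787, cosh=1.396845, sinh=0.975282; start (x,ẋ)=(0.400511, 1.002943) → end (x,ẋ)=(0.778446, 1.707510)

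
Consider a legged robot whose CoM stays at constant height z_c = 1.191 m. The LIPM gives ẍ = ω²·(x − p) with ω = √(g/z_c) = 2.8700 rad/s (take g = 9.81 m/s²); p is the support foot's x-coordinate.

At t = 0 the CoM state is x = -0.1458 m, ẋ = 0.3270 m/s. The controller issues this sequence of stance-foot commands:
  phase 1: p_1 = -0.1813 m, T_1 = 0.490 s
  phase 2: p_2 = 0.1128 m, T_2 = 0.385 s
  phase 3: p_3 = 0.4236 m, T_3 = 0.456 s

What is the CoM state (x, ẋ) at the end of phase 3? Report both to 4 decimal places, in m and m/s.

x = 1.5565, ẋ = 3.5729

phase 1: p=-0.1813, T=0.490, ωT=1.406300, cosh=2.162938, sinh=1.917890; start (x,ẋ)=(-0.145800, 0.327000) → end (x,ẋ)=(0.114003, 0.902685)
phase 2: p=0.1128, T=0.385, ωT=1.104950, cosh=1.675150, sinh=1.343923; start (x,ẋ)=(0.114003, 0.902685) → end (x,ẋ)=(0.537513, 1.516775)
phase 3: p=0.4236, T=0.456, ωT=1.308720, cosh=1.985799, sinh=1.715634; start (x,ẋ)=(0.537513, 1.516775) → end (x,ẋ)=(1.556508, 3.572902)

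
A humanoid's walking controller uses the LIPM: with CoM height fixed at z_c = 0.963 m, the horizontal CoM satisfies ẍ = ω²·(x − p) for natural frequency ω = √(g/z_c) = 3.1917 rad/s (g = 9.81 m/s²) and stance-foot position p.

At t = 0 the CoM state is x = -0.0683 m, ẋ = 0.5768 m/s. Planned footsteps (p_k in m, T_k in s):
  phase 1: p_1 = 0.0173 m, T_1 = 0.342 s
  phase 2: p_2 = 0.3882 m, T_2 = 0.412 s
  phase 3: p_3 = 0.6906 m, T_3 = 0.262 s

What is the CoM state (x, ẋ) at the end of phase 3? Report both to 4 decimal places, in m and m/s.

phase 1: p=0.0173, T=0.342, ωT=1.091561, cosh=1.657307, sinh=1.321615; start (x,ẋ)=(-0.068300, 0.576800) → end (x,ẋ)=(0.114275, 0.594857)
phase 2: p=0.3882, T=0.412, ωT=1.314980, cosh=1.996579, sinh=1.728099; start (x,ẋ)=(0.114275, 0.594857) → end (x,ẋ)=(0.163364, -0.323175)
phase 3: p=0.6906, T=0.262, ωT=0.836225, cosh=1.370492, sinh=0.937148; start (x,ẋ)=(0.163364, -0.323175) → end (x,ẋ)=(-0.126863, -2.019922)

x = -0.1269, ẋ = -2.0199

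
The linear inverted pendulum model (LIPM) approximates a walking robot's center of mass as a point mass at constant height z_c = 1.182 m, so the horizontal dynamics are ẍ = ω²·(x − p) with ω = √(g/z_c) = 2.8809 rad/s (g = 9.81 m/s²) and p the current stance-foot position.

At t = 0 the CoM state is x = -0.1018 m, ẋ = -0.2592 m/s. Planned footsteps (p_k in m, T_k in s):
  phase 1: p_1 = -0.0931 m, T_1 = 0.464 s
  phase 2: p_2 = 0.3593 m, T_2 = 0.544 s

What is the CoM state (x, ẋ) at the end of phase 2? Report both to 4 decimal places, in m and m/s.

x = -1.6701, ẋ = -5.5874

phase 1: p=-0.0931, T=0.464, ωT=1.336738, cosh=2.034653, sinh=1.771952; start (x,ẋ)=(-0.101800, -0.259200) → end (x,ẋ)=(-0.270227, -0.571794)
phase 2: p=0.3593, T=0.544, ωT=1.567210, cosh=2.500940, sinh=2.292314; start (x,ẋ)=(-0.270227, -0.571794) → end (x,ẋ)=(-1.670083, -5.587375)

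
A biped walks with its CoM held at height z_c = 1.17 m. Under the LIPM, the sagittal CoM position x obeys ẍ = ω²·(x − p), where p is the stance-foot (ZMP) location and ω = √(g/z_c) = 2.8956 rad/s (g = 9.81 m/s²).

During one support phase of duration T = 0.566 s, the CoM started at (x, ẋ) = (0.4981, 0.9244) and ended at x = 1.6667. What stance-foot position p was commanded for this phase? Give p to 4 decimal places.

ωT = 2.8956·0.566 = 1.638910; cosh(ωT) = 2.671872, sinh(ωT) = 2.477680
x(T) = p + (x₀−p)·cosh(ωT) + (ẋ₀/ω)·sinh(ωT) ⇒ p·(1 − cosh) = x(T) − x₀·cosh − (ẋ₀/ω)·sinh
numerator   = 1.6667 − (0.4981)·2.671872 − (0.9244/2.8956)·2.477680 = -0.455141
denominator = 1 − 2.671872 = -1.671872
p = -0.455141 / -1.671872 = 0.2722

p = 0.2722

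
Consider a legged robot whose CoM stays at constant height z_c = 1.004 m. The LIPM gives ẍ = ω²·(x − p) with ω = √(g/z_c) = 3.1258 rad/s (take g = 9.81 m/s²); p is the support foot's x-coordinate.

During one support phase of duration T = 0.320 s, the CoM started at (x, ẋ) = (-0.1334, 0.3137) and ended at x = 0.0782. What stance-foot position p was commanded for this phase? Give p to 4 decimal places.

p = -0.3057

ωT = 3.1258·0.320 = 1.000256; cosh(ωT) = 1.543382, sinh(ωT) = 1.175596
x(T) = p + (x₀−p)·cosh(ωT) + (ẋ₀/ω)·sinh(ωT) ⇒ p·(1 − cosh) = x(T) − x₀·cosh − (ẋ₀/ω)·sinh
numerator   = 0.0782 − (-0.1334)·1.543382 − (0.3137/3.1258)·1.175596 = 0.166106
denominator = 1 − 1.543382 = -0.543382
p = 0.166106 / -0.543382 = -0.3057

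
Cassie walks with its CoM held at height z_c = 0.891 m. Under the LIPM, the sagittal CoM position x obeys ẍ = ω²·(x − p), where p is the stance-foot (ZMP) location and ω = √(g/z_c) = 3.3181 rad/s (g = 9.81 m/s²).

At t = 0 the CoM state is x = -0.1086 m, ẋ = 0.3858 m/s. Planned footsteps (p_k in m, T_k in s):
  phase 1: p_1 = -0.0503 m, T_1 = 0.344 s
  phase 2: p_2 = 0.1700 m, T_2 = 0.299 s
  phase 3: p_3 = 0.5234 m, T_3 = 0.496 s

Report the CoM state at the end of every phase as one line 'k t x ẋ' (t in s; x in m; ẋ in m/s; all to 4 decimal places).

phase 1: p=-0.0503, T=0.344, ωT=1.141426, cosh=1.725297, sinh=1.405934; start (x,ẋ)=(-0.108600, 0.385800) → end (x,ẋ)=(0.012585, 0.393648)
phase 2: p=0.1700, T=0.299, ωT=0.992112, cosh=1.533858, sinh=1.163066; start (x,ẋ)=(0.012585, 0.393648) → end (x,ẋ)=(0.066530, -0.003690)
phase 3: p=0.5234, T=0.496, ωT=1.645778, cosh=2.688951, sinh=2.496089; start (x,ẋ)=(0.066530, -0.003690) → end (x,ẋ)=(-0.707877, -3.793843)

1 0.3440 0.0126 0.3936
2 0.6430 0.0665 -0.0037
3 1.1390 -0.7079 -3.7938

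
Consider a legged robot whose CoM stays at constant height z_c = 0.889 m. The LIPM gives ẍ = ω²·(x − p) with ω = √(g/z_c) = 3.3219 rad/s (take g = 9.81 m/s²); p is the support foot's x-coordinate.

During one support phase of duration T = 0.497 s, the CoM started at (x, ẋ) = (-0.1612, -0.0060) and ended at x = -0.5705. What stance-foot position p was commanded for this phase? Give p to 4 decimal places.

ωT = 3.3219·0.497 = 1.650984; cosh(ωT) = 2.701984, sinh(ωT) = 2.510123
x(T) = p + (x₀−p)·cosh(ωT) + (ẋ₀/ω)·sinh(ωT) ⇒ p·(1 − cosh) = x(T) − x₀·cosh − (ẋ₀/ω)·sinh
numerator   = -0.5705 − (-0.1612)·2.701984 − (-0.0060/3.3219)·2.510123 = -0.130406
denominator = 1 − 2.701984 = -1.701984
p = -0.130406 / -1.701984 = 0.0766

p = 0.0766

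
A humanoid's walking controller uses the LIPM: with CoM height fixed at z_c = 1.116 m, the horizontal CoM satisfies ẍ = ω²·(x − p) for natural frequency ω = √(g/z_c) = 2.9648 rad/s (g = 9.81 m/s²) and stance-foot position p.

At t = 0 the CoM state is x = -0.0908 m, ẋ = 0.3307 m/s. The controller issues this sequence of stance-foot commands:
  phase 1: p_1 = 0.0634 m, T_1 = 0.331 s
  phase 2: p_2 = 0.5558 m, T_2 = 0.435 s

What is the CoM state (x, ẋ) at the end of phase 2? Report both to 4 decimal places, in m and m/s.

phase 1: p=0.0634, T=0.331, ωT=0.981349, cosh=1.521429, sinh=1.146624; start (x,ẋ)=(-0.090800, 0.330700) → end (x,ẋ)=(-0.043308, -0.021068)
phase 2: p=0.5558, T=0.435, ωT=1.289688, cosh=1.953505, sinh=1.678148; start (x,ẋ)=(-0.043308, -0.021068) → end (x,ẋ)=(-0.626484, -3.021940)

x = -0.6265, ẋ = -3.0219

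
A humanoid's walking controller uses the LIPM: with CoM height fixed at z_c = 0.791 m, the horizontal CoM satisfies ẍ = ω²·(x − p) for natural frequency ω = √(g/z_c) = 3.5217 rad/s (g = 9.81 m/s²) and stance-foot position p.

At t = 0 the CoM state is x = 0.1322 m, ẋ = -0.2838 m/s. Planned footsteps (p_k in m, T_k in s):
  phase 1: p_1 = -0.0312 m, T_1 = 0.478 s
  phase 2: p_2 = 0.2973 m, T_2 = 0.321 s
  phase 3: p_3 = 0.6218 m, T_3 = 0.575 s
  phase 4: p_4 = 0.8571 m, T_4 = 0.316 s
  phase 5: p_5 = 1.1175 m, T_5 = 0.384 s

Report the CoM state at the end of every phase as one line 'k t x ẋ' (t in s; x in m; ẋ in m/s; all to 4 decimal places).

phase 1: p=-0.0312, T=0.478, ωT=1.683373, cosh=2.784714, sinh=2.598968; start (x,ẋ)=(0.132200, -0.283800) → end (x,ẋ)=(0.214382, 0.705263)
phase 2: p=0.2973, T=0.321, ωT=1.130466, cosh=1.709991, sinh=1.387108; start (x,ẋ)=(0.214382, 0.705263) → end (x,ẋ)=(0.433296, 0.800939)
phase 3: p=0.6218, T=0.575, ωT=2.024977, cosh=3.853969, sinh=3.721972; start (x,ẋ)=(0.433296, 0.800939) → end (x,ẋ)=(0.741797, 0.615943)
phase 4: p=0.8571, T=0.316, ωT=1.112857, cosh=1.685830, sinh=1.357211; start (x,ẋ)=(0.741797, 0.615943) → end (x,ẋ)=(0.900095, 0.487264)
phase 5: p=1.1175, T=0.384, ωT=1.352333, cosh=2.062535, sinh=1.803899; start (x,ẋ)=(0.900095, 0.487264) → end (x,ẋ)=(0.918682, -0.376131)

1 0.4780 0.2144 0.7053
2 0.7990 0.4333 0.8009
3 1.3740 0.7418 0.6159
4 1.6900 0.9001 0.4873
5 2.0740 0.9187 -0.3761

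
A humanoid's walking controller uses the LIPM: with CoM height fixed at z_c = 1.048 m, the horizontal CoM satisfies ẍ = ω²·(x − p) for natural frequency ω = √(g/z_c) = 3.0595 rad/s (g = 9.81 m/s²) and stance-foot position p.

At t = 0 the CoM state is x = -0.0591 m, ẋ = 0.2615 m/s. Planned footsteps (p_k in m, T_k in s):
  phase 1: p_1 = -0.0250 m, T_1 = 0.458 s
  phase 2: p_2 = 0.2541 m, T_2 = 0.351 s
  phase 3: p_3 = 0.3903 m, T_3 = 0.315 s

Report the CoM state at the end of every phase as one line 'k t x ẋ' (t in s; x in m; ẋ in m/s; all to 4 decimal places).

1 0.4580 0.0646 0.3641
2 0.8090 0.0982 -0.1544
3 1.1240 -0.1048 -1.2328

phase 1: p=-0.0250, T=0.458, ωT=1.401251, cosh=2.153282, sinh=1.906994; start (x,ẋ)=(-0.059100, 0.261500) → end (x,ẋ)=(0.064567, 0.364129)
phase 2: p=0.2541, T=0.351, ωT=1.073884, cosh=1.634203, sinh=1.292524; start (x,ẋ)=(0.064567, 0.364129) → end (x,ẋ)=(0.098195, -0.154445)
phase 3: p=0.3903, T=0.315, ωT=0.963742, cosh=1.501476, sinh=1.120013; start (x,ẋ)=(0.098195, -0.154445) → end (x,ẋ)=(-0.104828, -1.232847)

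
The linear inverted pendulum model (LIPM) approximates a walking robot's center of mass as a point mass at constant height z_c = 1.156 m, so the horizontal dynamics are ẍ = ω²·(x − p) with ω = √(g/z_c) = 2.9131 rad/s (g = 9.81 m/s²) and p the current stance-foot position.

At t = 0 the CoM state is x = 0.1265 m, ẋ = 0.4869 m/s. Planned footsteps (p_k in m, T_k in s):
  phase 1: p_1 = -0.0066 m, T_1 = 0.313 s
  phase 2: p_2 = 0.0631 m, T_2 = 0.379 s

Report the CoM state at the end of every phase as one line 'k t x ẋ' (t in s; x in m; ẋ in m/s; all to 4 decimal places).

1 0.3130 0.3602 1.1083
2 0.6920 1.0711 3.0171

phase 1: p=-0.0066, T=0.313, ωT=0.911800, cosh=1.445300, sinh=1.043499; start (x,ẋ)=(0.126500, 0.486900) → end (x,ẋ)=(0.360181, 1.108316)
phase 2: p=0.0631, T=0.379, ωT=1.104065, cosh=1.673962, sinh=1.342441; start (x,ẋ)=(0.360181, 1.108316) → end (x,ẋ)=(1.071147, 3.017065)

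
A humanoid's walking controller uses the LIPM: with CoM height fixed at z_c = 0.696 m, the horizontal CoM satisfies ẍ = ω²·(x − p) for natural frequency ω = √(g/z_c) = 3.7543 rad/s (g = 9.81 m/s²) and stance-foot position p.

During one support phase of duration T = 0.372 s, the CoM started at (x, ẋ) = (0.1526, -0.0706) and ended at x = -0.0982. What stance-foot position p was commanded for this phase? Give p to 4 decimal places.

ωT = 3.7543·0.372 = 1.396600; cosh(ωT) = 2.144436, sinh(ωT) = 1.896999
x(T) = p + (x₀−p)·cosh(ωT) + (ẋ₀/ω)·sinh(ωT) ⇒ p·(1 − cosh) = x(T) − x₀·cosh − (ẋ₀/ω)·sinh
numerator   = -0.0982 − (0.1526)·2.144436 − (-0.0706/3.7543)·1.896999 = -0.389768
denominator = 1 − 2.144436 = -1.144436
p = -0.389768 / -1.144436 = 0.3406

p = 0.3406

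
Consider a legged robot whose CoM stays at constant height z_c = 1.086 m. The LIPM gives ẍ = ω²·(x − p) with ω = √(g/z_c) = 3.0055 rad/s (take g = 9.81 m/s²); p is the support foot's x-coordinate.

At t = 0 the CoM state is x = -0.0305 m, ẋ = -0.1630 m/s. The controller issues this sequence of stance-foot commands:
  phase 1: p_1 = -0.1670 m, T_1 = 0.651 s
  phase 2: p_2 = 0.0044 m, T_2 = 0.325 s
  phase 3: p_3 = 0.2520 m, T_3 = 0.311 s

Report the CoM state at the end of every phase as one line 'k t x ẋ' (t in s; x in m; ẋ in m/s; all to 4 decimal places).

phase 1: p=-0.1670, T=0.651, ωT=1.956581, cosh=3.608217, sinh=3.466876; start (x,ẋ)=(-0.030500, -0.163000) → end (x,ẋ)=(0.137499, 0.834149)
phase 2: p=0.0044, T=0.325, ωT=0.976788, cosh=1.516215, sinh=1.139696; start (x,ẋ)=(0.137499, 0.834149) → end (x,ẋ)=(0.522519, 1.720662)
phase 3: p=0.2520, T=0.311, ωT=0.934710, cosh=1.469588, sinh=1.076888; start (x,ẋ)=(0.522519, 1.720662) → end (x,ẋ)=(1.266075, 3.404223)

1 0.6510 0.1375 0.8341
2 0.9760 0.5225 1.7207
3 1.2870 1.2661 3.4042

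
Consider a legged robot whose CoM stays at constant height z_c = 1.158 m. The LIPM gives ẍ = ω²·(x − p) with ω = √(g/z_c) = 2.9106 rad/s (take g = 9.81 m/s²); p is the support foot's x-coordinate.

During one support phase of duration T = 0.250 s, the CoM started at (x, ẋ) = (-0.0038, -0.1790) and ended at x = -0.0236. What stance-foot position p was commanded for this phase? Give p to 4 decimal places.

ωT = 2.9106·0.250 = 0.727650; cosh(ωT) = 1.276626, sinh(ωT) = 0.793584
x(T) = p + (x₀−p)·cosh(ωT) + (ẋ₀/ω)·sinh(ωT) ⇒ p·(1 − cosh) = x(T) − x₀·cosh − (ẋ₀/ω)·sinh
numerator   = -0.0236 − (-0.0038)·1.276626 − (-0.1790/2.9106)·0.793584 = 0.030056
denominator = 1 − 1.276626 = -0.276626
p = 0.030056 / -0.276626 = -0.1087

p = -0.1087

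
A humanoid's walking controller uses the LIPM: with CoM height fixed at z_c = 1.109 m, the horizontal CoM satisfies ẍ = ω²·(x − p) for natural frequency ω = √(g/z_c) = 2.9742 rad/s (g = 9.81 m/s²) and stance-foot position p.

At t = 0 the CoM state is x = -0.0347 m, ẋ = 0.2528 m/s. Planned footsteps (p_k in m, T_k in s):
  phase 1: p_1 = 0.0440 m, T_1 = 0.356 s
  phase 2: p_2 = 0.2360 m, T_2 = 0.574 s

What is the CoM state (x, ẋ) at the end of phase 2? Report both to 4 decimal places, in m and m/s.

x = -0.2658, ẋ = -1.3583

phase 1: p=0.0440, T=0.356, ωT=1.058815, cosh=1.614910, sinh=1.268043; start (x,ẋ)=(-0.034700, 0.252800) → end (x,ẋ)=(0.024687, 0.111439)
phase 2: p=0.2360, T=0.574, ωT=1.707191, cosh=2.847413, sinh=2.666038; start (x,ẋ)=(0.024687, 0.111439) → end (x,ẋ)=(-0.265802, -1.358256)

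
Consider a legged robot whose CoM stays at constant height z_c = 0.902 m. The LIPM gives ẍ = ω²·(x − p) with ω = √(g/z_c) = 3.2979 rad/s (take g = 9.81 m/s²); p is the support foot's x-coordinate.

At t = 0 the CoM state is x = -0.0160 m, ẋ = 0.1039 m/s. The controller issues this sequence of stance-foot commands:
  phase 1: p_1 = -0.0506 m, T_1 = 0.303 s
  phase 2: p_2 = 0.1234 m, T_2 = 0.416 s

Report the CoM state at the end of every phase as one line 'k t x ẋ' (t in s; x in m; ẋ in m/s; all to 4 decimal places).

phase 1: p=-0.0506, T=0.303, ωT=0.999264, cosh=1.542216, sinh=1.174065; start (x,ẋ)=(-0.016000, 0.103900) → end (x,ẋ)=(0.039749, 0.294206)
phase 2: p=0.1234, T=0.416, ωT=1.371926, cosh=2.098278, sinh=1.844661; start (x,ẋ)=(0.039749, 0.294206) → end (x,ẋ)=(0.112440, 0.108437)

1 0.3030 0.0397 0.2942
2 0.7190 0.1124 0.1084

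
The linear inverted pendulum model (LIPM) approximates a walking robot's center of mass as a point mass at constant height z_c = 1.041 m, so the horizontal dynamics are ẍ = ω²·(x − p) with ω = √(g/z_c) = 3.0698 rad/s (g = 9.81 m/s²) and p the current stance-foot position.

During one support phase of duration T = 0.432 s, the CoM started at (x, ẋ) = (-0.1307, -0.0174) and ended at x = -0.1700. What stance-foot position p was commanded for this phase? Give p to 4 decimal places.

p = -0.1018

ωT = 3.0698·0.432 = 1.326154; cosh(ωT) = 2.016012, sinh(ωT) = 1.750516
x(T) = p + (x₀−p)·cosh(ωT) + (ẋ₀/ω)·sinh(ωT) ⇒ p·(1 − cosh) = x(T) − x₀·cosh − (ẋ₀/ω)·sinh
numerator   = -0.1700 − (-0.1307)·2.016012 − (-0.0174/3.0698)·1.750516 = 0.103415
denominator = 1 − 2.016012 = -1.016012
p = 0.103415 / -1.016012 = -0.1018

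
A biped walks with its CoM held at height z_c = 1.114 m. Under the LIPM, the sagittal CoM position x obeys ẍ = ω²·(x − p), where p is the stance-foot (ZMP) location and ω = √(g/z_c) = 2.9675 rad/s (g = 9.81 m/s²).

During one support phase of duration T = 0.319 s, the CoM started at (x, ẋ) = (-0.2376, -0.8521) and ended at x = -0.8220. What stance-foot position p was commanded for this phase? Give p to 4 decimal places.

p = 0.3222

ωT = 2.9675·0.319 = 0.946632; cosh(ωT) = 1.482531, sinh(ωT) = 1.094486
x(T) = p + (x₀−p)·cosh(ωT) + (ẋ₀/ω)·sinh(ωT) ⇒ p·(1 − cosh) = x(T) − x₀·cosh − (ẋ₀/ω)·sinh
numerator   = -0.8220 − (-0.2376)·1.482531 − (-0.8521/2.9675)·1.094486 = -0.155476
denominator = 1 − 1.482531 = -0.482531
p = -0.155476 / -0.482531 = 0.3222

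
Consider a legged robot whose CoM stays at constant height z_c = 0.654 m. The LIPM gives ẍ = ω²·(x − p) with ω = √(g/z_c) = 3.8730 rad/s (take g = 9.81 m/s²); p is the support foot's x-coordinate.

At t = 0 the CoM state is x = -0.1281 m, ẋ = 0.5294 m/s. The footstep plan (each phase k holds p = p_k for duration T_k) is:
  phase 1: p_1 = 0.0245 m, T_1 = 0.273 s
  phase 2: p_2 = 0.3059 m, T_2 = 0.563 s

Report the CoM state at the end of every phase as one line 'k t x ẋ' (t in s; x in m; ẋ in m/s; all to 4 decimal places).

1 0.2730 -0.0486 0.1059
2 0.8360 -1.1637 -5.5245

phase 1: p=0.0245, T=0.273, ωT=1.057329, cosh=1.613027, sinh=1.265645; start (x,ẋ)=(-0.128100, 0.529400) → end (x,ẋ)=(-0.048647, 0.105915)
phase 2: p=0.3059, T=0.563, ωT=2.180499, cosh=4.481853, sinh=4.368868; start (x,ẋ)=(-0.048647, 0.105915) → end (x,ẋ)=(-1.163652, -5.524461)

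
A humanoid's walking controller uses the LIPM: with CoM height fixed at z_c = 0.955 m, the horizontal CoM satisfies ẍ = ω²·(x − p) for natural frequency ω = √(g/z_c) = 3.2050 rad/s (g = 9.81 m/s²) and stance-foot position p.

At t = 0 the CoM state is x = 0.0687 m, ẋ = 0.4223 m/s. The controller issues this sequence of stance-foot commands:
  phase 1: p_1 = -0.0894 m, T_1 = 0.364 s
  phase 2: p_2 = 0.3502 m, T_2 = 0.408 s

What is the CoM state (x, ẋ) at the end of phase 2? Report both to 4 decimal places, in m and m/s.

x = 1.1999, ẋ = 3.0973

phase 1: p=-0.0894, T=0.364, ωT=1.166620, cosh=1.761269, sinh=1.449851; start (x,ẋ)=(0.068700, 0.422300) → end (x,ẋ)=(0.380093, 1.478439)
phase 2: p=0.3502, T=0.408, ωT=1.307640, cosh=1.983948, sinh=1.713490; start (x,ẋ)=(0.380093, 1.478439) → end (x,ẋ)=(1.199925, 3.097311)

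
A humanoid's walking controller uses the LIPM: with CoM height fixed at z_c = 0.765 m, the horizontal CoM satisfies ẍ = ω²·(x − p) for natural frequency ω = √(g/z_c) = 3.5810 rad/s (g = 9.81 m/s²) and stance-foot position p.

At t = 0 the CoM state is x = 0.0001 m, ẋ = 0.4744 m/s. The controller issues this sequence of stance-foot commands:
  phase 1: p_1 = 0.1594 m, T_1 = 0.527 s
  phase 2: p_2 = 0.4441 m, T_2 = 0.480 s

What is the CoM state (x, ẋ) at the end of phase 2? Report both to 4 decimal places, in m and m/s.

x = -0.8733, ẋ = -4.5064

phase 1: p=0.1594, T=0.527, ωT=1.887187, cosh=3.376136, sinh=3.224639; start (x,ẋ)=(0.000100, 0.474400) → end (x,ẋ)=(0.048772, -0.237867)
phase 2: p=0.4441, T=0.480, ωT=1.718880, cosh=2.878772, sinh=2.699505; start (x,ẋ)=(0.048772, -0.237867) → end (x,ẋ)=(-0.873273, -4.506373)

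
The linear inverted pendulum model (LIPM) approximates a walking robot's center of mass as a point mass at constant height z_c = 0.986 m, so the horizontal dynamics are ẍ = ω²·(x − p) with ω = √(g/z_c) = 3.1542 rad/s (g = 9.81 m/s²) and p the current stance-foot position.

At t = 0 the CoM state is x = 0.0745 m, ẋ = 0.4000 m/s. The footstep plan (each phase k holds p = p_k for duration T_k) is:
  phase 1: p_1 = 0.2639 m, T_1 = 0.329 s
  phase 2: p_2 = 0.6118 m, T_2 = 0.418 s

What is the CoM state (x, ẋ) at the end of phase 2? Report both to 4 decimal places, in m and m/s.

x = -0.4300, ẋ = -2.8981

phase 1: p=0.2639, T=0.329, ωT=1.037732, cosh=1.588532, sinh=1.234275; start (x,ẋ)=(0.074500, 0.400000) → end (x,ẋ)=(0.119557, -0.101950)
phase 2: p=0.6118, T=0.418, ωT=1.318456, cosh=2.002596, sinh=1.735048; start (x,ẋ)=(0.119557, -0.101950) → end (x,ẋ)=(-0.430045, -2.898059)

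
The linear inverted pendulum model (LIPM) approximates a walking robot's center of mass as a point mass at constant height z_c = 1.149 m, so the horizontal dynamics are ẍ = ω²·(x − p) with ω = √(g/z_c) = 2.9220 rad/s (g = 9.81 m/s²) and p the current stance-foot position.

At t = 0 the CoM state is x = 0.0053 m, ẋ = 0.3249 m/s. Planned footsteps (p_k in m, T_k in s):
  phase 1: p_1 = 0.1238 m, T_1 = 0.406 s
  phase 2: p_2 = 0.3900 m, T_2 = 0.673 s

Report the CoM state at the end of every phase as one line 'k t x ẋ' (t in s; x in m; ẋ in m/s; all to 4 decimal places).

1 0.4060 0.0768 0.0675
2 1.0790 -0.6701 -2.9602

phase 1: p=0.1238, T=0.406, ωT=1.186332, cosh=1.790193, sinh=1.484854; start (x,ẋ)=(0.005300, 0.324900) → end (x,ẋ)=(0.076764, 0.067493)
phase 2: p=0.3900, T=0.673, ωT=1.966506, cosh=3.642805, sinh=3.502860; start (x,ẋ)=(0.076764, 0.067493) → end (x,ẋ)=(-0.670147, -2.960215)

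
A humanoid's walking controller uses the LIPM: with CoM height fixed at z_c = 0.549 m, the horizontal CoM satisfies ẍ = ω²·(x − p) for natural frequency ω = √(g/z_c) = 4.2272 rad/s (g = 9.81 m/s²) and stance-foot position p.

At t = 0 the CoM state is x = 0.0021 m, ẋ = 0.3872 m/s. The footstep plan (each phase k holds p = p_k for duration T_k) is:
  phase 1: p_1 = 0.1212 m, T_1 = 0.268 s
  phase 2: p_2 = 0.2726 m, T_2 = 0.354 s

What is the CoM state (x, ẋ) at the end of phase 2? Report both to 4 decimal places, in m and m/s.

phase 1: p=0.1212, T=0.268, ωT=1.132890, cosh=1.713358, sinh=1.391257; start (x,ẋ)=(0.002100, 0.387200) → end (x,ẋ)=(0.044574, -0.037029)
phase 2: p=0.2726, T=0.354, ωT=1.496429, cosh=2.344821, sinh=2.120892; start (x,ẋ)=(0.044574, -0.037029) → end (x,ẋ)=(-0.280658, -2.131176)

x = -0.2807, ẋ = -2.1312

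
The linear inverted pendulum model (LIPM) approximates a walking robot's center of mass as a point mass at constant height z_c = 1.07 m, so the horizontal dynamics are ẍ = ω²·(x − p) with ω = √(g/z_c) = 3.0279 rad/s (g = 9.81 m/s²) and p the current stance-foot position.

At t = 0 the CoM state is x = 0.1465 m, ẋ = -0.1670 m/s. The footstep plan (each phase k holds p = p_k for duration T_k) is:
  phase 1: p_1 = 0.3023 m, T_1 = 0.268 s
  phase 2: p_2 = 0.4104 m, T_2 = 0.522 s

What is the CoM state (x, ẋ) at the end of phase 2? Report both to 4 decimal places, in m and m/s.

x = -1.0214, ẋ = -4.2400

phase 1: p=0.3023, T=0.268, ωT=0.811477, cosh=1.347716, sinh=0.903515; start (x,ẋ)=(0.146500, -0.167000) → end (x,ẋ)=(0.042494, -0.651299)
phase 2: p=0.4104, T=0.522, ωT=1.580564, cosh=2.531776, sinh=2.325917; start (x,ẋ)=(0.042494, -0.651299) → end (x,ẋ)=(-1.021360, -4.239977)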